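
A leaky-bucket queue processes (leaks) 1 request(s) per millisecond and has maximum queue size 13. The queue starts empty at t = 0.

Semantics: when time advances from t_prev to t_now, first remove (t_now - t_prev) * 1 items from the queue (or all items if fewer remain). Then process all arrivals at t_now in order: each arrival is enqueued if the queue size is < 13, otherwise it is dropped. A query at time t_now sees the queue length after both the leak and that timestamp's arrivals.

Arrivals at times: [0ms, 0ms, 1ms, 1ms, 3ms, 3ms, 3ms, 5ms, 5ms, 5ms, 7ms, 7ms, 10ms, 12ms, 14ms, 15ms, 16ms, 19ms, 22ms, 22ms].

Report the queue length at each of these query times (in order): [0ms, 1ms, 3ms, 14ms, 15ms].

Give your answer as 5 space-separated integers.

Answer: 2 3 4 1 1

Derivation:
Queue lengths at query times:
  query t=0ms: backlog = 2
  query t=1ms: backlog = 3
  query t=3ms: backlog = 4
  query t=14ms: backlog = 1
  query t=15ms: backlog = 1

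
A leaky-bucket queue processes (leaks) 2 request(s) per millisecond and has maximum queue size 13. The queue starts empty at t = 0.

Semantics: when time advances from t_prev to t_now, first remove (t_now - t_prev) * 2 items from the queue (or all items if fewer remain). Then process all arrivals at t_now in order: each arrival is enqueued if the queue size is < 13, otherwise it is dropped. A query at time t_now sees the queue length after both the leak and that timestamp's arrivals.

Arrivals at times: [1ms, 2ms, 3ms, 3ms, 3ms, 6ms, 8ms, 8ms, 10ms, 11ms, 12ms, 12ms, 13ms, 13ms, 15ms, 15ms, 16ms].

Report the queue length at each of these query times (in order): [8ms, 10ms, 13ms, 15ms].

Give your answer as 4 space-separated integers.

Answer: 2 1 2 2

Derivation:
Queue lengths at query times:
  query t=8ms: backlog = 2
  query t=10ms: backlog = 1
  query t=13ms: backlog = 2
  query t=15ms: backlog = 2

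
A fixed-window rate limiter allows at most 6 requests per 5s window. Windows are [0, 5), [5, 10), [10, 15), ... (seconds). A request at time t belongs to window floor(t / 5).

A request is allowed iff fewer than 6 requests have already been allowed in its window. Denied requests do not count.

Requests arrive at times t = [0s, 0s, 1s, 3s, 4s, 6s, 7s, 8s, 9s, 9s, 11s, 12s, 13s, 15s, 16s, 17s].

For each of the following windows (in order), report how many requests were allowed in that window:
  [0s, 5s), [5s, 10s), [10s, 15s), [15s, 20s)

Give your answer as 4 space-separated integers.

Processing requests:
  req#1 t=0s (window 0): ALLOW
  req#2 t=0s (window 0): ALLOW
  req#3 t=1s (window 0): ALLOW
  req#4 t=3s (window 0): ALLOW
  req#5 t=4s (window 0): ALLOW
  req#6 t=6s (window 1): ALLOW
  req#7 t=7s (window 1): ALLOW
  req#8 t=8s (window 1): ALLOW
  req#9 t=9s (window 1): ALLOW
  req#10 t=9s (window 1): ALLOW
  req#11 t=11s (window 2): ALLOW
  req#12 t=12s (window 2): ALLOW
  req#13 t=13s (window 2): ALLOW
  req#14 t=15s (window 3): ALLOW
  req#15 t=16s (window 3): ALLOW
  req#16 t=17s (window 3): ALLOW

Allowed counts by window: 5 5 3 3

Answer: 5 5 3 3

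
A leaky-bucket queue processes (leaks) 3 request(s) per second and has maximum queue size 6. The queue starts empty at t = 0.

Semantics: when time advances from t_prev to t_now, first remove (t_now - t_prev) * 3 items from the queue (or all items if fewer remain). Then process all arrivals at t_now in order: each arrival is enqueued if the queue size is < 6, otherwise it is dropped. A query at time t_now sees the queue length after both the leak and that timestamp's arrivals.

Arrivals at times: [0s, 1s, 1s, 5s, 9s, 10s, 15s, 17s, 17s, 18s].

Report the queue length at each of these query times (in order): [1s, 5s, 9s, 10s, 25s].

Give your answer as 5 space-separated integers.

Queue lengths at query times:
  query t=1s: backlog = 2
  query t=5s: backlog = 1
  query t=9s: backlog = 1
  query t=10s: backlog = 1
  query t=25s: backlog = 0

Answer: 2 1 1 1 0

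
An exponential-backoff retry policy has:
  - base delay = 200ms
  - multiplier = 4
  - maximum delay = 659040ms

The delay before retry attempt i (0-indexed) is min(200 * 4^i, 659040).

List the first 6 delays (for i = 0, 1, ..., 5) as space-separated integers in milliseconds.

Computing each delay:
  i=0: min(200*4^0, 659040) = 200
  i=1: min(200*4^1, 659040) = 800
  i=2: min(200*4^2, 659040) = 3200
  i=3: min(200*4^3, 659040) = 12800
  i=4: min(200*4^4, 659040) = 51200
  i=5: min(200*4^5, 659040) = 204800

Answer: 200 800 3200 12800 51200 204800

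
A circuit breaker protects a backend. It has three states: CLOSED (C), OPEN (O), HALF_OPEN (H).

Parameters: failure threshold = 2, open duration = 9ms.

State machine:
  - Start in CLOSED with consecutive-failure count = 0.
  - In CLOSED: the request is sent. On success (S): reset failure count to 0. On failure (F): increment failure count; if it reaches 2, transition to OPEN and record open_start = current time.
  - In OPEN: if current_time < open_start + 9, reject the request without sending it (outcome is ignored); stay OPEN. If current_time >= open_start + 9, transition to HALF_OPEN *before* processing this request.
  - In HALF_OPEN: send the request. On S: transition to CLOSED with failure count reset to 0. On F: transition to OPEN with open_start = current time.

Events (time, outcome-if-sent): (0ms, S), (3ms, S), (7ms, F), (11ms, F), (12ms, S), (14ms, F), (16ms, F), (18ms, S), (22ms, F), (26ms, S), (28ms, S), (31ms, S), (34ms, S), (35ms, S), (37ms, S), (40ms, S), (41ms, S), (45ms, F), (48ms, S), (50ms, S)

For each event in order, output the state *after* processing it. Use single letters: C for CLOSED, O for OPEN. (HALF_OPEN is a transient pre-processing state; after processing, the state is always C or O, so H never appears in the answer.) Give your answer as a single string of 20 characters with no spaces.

State after each event:
  event#1 t=0ms outcome=S: state=CLOSED
  event#2 t=3ms outcome=S: state=CLOSED
  event#3 t=7ms outcome=F: state=CLOSED
  event#4 t=11ms outcome=F: state=OPEN
  event#5 t=12ms outcome=S: state=OPEN
  event#6 t=14ms outcome=F: state=OPEN
  event#7 t=16ms outcome=F: state=OPEN
  event#8 t=18ms outcome=S: state=OPEN
  event#9 t=22ms outcome=F: state=OPEN
  event#10 t=26ms outcome=S: state=OPEN
  event#11 t=28ms outcome=S: state=OPEN
  event#12 t=31ms outcome=S: state=CLOSED
  event#13 t=34ms outcome=S: state=CLOSED
  event#14 t=35ms outcome=S: state=CLOSED
  event#15 t=37ms outcome=S: state=CLOSED
  event#16 t=40ms outcome=S: state=CLOSED
  event#17 t=41ms outcome=S: state=CLOSED
  event#18 t=45ms outcome=F: state=CLOSED
  event#19 t=48ms outcome=S: state=CLOSED
  event#20 t=50ms outcome=S: state=CLOSED

Answer: CCCOOOOOOOOCCCCCCCCC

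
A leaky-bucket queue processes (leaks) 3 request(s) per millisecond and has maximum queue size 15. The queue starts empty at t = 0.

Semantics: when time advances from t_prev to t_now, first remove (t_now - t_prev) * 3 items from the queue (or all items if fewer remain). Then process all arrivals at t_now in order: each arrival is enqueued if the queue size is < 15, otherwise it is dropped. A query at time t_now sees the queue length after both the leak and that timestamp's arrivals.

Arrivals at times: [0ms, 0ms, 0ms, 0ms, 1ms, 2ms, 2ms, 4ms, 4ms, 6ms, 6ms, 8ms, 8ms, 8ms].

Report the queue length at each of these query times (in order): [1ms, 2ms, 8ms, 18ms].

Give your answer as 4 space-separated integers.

Answer: 2 2 3 0

Derivation:
Queue lengths at query times:
  query t=1ms: backlog = 2
  query t=2ms: backlog = 2
  query t=8ms: backlog = 3
  query t=18ms: backlog = 0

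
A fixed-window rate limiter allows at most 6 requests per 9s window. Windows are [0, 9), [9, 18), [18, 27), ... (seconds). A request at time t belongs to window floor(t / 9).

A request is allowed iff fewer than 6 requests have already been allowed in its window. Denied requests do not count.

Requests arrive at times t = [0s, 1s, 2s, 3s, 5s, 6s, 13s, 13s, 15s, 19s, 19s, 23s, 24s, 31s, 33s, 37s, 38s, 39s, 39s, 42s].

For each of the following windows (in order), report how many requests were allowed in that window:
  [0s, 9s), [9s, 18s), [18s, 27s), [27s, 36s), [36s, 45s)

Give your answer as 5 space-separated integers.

Answer: 6 3 4 2 5

Derivation:
Processing requests:
  req#1 t=0s (window 0): ALLOW
  req#2 t=1s (window 0): ALLOW
  req#3 t=2s (window 0): ALLOW
  req#4 t=3s (window 0): ALLOW
  req#5 t=5s (window 0): ALLOW
  req#6 t=6s (window 0): ALLOW
  req#7 t=13s (window 1): ALLOW
  req#8 t=13s (window 1): ALLOW
  req#9 t=15s (window 1): ALLOW
  req#10 t=19s (window 2): ALLOW
  req#11 t=19s (window 2): ALLOW
  req#12 t=23s (window 2): ALLOW
  req#13 t=24s (window 2): ALLOW
  req#14 t=31s (window 3): ALLOW
  req#15 t=33s (window 3): ALLOW
  req#16 t=37s (window 4): ALLOW
  req#17 t=38s (window 4): ALLOW
  req#18 t=39s (window 4): ALLOW
  req#19 t=39s (window 4): ALLOW
  req#20 t=42s (window 4): ALLOW

Allowed counts by window: 6 3 4 2 5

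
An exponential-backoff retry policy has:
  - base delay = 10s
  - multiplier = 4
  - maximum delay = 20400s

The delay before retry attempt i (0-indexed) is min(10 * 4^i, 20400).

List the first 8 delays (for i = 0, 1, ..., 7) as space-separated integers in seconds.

Computing each delay:
  i=0: min(10*4^0, 20400) = 10
  i=1: min(10*4^1, 20400) = 40
  i=2: min(10*4^2, 20400) = 160
  i=3: min(10*4^3, 20400) = 640
  i=4: min(10*4^4, 20400) = 2560
  i=5: min(10*4^5, 20400) = 10240
  i=6: min(10*4^6, 20400) = 20400
  i=7: min(10*4^7, 20400) = 20400

Answer: 10 40 160 640 2560 10240 20400 20400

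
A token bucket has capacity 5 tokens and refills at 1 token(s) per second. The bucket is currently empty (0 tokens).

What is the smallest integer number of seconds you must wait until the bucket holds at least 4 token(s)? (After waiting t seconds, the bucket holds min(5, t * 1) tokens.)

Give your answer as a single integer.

Need t * 1 >= 4, so t >= 4/1.
Smallest integer t = ceil(4/1) = 4.

Answer: 4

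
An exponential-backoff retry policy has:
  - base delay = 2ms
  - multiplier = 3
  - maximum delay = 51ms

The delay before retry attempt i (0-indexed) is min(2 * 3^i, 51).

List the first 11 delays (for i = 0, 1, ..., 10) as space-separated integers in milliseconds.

Computing each delay:
  i=0: min(2*3^0, 51) = 2
  i=1: min(2*3^1, 51) = 6
  i=2: min(2*3^2, 51) = 18
  i=3: min(2*3^3, 51) = 51
  i=4: min(2*3^4, 51) = 51
  i=5: min(2*3^5, 51) = 51
  i=6: min(2*3^6, 51) = 51
  i=7: min(2*3^7, 51) = 51
  i=8: min(2*3^8, 51) = 51
  i=9: min(2*3^9, 51) = 51
  i=10: min(2*3^10, 51) = 51

Answer: 2 6 18 51 51 51 51 51 51 51 51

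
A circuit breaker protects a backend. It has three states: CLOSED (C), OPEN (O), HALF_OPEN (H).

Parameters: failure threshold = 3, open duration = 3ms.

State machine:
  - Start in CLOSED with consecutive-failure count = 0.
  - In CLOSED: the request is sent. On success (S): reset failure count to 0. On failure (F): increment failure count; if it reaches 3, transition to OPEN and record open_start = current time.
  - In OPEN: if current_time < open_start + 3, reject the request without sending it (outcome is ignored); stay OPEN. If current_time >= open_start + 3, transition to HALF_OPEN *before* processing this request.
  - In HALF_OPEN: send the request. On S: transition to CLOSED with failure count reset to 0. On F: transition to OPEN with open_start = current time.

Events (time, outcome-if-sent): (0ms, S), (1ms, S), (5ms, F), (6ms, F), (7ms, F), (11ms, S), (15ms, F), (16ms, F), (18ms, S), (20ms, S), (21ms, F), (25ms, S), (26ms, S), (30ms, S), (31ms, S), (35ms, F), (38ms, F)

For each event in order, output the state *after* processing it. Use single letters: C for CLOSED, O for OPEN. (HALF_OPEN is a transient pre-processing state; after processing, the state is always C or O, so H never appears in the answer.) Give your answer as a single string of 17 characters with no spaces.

Answer: CCCCOCCCCCCCCCCCC

Derivation:
State after each event:
  event#1 t=0ms outcome=S: state=CLOSED
  event#2 t=1ms outcome=S: state=CLOSED
  event#3 t=5ms outcome=F: state=CLOSED
  event#4 t=6ms outcome=F: state=CLOSED
  event#5 t=7ms outcome=F: state=OPEN
  event#6 t=11ms outcome=S: state=CLOSED
  event#7 t=15ms outcome=F: state=CLOSED
  event#8 t=16ms outcome=F: state=CLOSED
  event#9 t=18ms outcome=S: state=CLOSED
  event#10 t=20ms outcome=S: state=CLOSED
  event#11 t=21ms outcome=F: state=CLOSED
  event#12 t=25ms outcome=S: state=CLOSED
  event#13 t=26ms outcome=S: state=CLOSED
  event#14 t=30ms outcome=S: state=CLOSED
  event#15 t=31ms outcome=S: state=CLOSED
  event#16 t=35ms outcome=F: state=CLOSED
  event#17 t=38ms outcome=F: state=CLOSED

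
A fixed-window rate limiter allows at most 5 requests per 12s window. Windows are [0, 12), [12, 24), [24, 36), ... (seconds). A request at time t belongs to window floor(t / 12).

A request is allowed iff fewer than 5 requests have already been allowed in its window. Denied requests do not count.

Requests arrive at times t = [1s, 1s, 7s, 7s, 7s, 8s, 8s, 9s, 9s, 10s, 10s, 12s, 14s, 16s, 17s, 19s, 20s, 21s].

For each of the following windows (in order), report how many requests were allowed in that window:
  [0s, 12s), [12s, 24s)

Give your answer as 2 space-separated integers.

Processing requests:
  req#1 t=1s (window 0): ALLOW
  req#2 t=1s (window 0): ALLOW
  req#3 t=7s (window 0): ALLOW
  req#4 t=7s (window 0): ALLOW
  req#5 t=7s (window 0): ALLOW
  req#6 t=8s (window 0): DENY
  req#7 t=8s (window 0): DENY
  req#8 t=9s (window 0): DENY
  req#9 t=9s (window 0): DENY
  req#10 t=10s (window 0): DENY
  req#11 t=10s (window 0): DENY
  req#12 t=12s (window 1): ALLOW
  req#13 t=14s (window 1): ALLOW
  req#14 t=16s (window 1): ALLOW
  req#15 t=17s (window 1): ALLOW
  req#16 t=19s (window 1): ALLOW
  req#17 t=20s (window 1): DENY
  req#18 t=21s (window 1): DENY

Allowed counts by window: 5 5

Answer: 5 5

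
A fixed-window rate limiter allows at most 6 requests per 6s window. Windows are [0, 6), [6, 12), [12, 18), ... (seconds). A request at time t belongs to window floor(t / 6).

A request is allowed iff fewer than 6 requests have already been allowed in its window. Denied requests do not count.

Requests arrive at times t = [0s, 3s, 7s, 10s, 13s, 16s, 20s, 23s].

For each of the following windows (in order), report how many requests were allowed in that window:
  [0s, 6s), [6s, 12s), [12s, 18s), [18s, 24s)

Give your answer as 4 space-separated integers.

Processing requests:
  req#1 t=0s (window 0): ALLOW
  req#2 t=3s (window 0): ALLOW
  req#3 t=7s (window 1): ALLOW
  req#4 t=10s (window 1): ALLOW
  req#5 t=13s (window 2): ALLOW
  req#6 t=16s (window 2): ALLOW
  req#7 t=20s (window 3): ALLOW
  req#8 t=23s (window 3): ALLOW

Allowed counts by window: 2 2 2 2

Answer: 2 2 2 2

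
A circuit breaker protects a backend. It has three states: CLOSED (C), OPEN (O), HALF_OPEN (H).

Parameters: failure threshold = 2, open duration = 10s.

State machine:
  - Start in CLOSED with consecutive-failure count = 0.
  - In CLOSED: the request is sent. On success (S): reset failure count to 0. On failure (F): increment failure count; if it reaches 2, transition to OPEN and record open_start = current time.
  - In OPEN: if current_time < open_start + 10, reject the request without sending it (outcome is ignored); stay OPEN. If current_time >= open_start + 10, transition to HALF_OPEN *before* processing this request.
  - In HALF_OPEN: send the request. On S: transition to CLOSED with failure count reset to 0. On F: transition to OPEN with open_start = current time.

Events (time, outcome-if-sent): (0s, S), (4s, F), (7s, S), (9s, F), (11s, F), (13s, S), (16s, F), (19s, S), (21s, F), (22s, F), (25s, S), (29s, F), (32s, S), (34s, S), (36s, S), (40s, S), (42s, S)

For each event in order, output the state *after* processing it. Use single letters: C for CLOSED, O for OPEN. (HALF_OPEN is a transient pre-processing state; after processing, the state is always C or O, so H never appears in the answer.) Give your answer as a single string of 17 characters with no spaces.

State after each event:
  event#1 t=0s outcome=S: state=CLOSED
  event#2 t=4s outcome=F: state=CLOSED
  event#3 t=7s outcome=S: state=CLOSED
  event#4 t=9s outcome=F: state=CLOSED
  event#5 t=11s outcome=F: state=OPEN
  event#6 t=13s outcome=S: state=OPEN
  event#7 t=16s outcome=F: state=OPEN
  event#8 t=19s outcome=S: state=OPEN
  event#9 t=21s outcome=F: state=OPEN
  event#10 t=22s outcome=F: state=OPEN
  event#11 t=25s outcome=S: state=OPEN
  event#12 t=29s outcome=F: state=OPEN
  event#13 t=32s outcome=S: state=CLOSED
  event#14 t=34s outcome=S: state=CLOSED
  event#15 t=36s outcome=S: state=CLOSED
  event#16 t=40s outcome=S: state=CLOSED
  event#17 t=42s outcome=S: state=CLOSED

Answer: CCCCOOOOOOOOCCCCC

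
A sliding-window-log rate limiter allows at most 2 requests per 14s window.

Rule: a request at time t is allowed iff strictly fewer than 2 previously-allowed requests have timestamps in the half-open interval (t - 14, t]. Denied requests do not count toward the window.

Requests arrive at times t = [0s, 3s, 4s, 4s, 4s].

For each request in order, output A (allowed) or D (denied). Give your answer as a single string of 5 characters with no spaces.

Tracking allowed requests in the window:
  req#1 t=0s: ALLOW
  req#2 t=3s: ALLOW
  req#3 t=4s: DENY
  req#4 t=4s: DENY
  req#5 t=4s: DENY

Answer: AADDD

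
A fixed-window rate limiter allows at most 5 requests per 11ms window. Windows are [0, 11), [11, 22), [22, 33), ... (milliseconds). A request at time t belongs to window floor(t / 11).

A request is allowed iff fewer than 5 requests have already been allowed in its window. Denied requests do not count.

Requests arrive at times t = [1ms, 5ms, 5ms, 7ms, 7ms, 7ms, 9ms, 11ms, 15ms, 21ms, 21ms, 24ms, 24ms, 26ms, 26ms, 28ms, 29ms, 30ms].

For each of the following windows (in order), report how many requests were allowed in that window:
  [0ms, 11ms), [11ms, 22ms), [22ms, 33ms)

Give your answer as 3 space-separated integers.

Answer: 5 4 5

Derivation:
Processing requests:
  req#1 t=1ms (window 0): ALLOW
  req#2 t=5ms (window 0): ALLOW
  req#3 t=5ms (window 0): ALLOW
  req#4 t=7ms (window 0): ALLOW
  req#5 t=7ms (window 0): ALLOW
  req#6 t=7ms (window 0): DENY
  req#7 t=9ms (window 0): DENY
  req#8 t=11ms (window 1): ALLOW
  req#9 t=15ms (window 1): ALLOW
  req#10 t=21ms (window 1): ALLOW
  req#11 t=21ms (window 1): ALLOW
  req#12 t=24ms (window 2): ALLOW
  req#13 t=24ms (window 2): ALLOW
  req#14 t=26ms (window 2): ALLOW
  req#15 t=26ms (window 2): ALLOW
  req#16 t=28ms (window 2): ALLOW
  req#17 t=29ms (window 2): DENY
  req#18 t=30ms (window 2): DENY

Allowed counts by window: 5 4 5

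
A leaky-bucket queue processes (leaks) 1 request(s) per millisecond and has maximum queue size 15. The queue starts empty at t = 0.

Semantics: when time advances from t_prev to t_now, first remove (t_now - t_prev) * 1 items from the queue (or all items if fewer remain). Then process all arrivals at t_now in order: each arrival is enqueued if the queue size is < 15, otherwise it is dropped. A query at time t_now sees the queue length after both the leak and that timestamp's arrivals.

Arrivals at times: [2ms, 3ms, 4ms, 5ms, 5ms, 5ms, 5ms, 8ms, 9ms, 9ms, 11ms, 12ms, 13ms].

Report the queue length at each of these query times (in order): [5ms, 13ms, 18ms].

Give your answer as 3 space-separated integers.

Answer: 4 2 0

Derivation:
Queue lengths at query times:
  query t=5ms: backlog = 4
  query t=13ms: backlog = 2
  query t=18ms: backlog = 0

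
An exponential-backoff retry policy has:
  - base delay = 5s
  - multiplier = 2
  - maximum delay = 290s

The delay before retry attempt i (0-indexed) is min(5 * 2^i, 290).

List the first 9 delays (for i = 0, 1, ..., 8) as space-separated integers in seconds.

Answer: 5 10 20 40 80 160 290 290 290

Derivation:
Computing each delay:
  i=0: min(5*2^0, 290) = 5
  i=1: min(5*2^1, 290) = 10
  i=2: min(5*2^2, 290) = 20
  i=3: min(5*2^3, 290) = 40
  i=4: min(5*2^4, 290) = 80
  i=5: min(5*2^5, 290) = 160
  i=6: min(5*2^6, 290) = 290
  i=7: min(5*2^7, 290) = 290
  i=8: min(5*2^8, 290) = 290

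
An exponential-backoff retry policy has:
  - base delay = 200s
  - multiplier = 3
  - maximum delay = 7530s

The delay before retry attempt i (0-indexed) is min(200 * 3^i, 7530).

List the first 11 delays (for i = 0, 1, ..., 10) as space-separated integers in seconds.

Computing each delay:
  i=0: min(200*3^0, 7530) = 200
  i=1: min(200*3^1, 7530) = 600
  i=2: min(200*3^2, 7530) = 1800
  i=3: min(200*3^3, 7530) = 5400
  i=4: min(200*3^4, 7530) = 7530
  i=5: min(200*3^5, 7530) = 7530
  i=6: min(200*3^6, 7530) = 7530
  i=7: min(200*3^7, 7530) = 7530
  i=8: min(200*3^8, 7530) = 7530
  i=9: min(200*3^9, 7530) = 7530
  i=10: min(200*3^10, 7530) = 7530

Answer: 200 600 1800 5400 7530 7530 7530 7530 7530 7530 7530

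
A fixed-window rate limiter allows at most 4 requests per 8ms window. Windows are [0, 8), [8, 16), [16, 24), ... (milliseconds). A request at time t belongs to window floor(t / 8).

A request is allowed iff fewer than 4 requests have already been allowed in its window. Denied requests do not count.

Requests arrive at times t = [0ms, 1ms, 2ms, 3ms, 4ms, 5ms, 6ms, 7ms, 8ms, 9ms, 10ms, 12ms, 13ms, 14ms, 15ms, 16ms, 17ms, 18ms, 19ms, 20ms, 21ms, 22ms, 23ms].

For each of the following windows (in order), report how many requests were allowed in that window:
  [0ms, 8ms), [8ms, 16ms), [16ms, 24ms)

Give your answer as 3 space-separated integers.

Answer: 4 4 4

Derivation:
Processing requests:
  req#1 t=0ms (window 0): ALLOW
  req#2 t=1ms (window 0): ALLOW
  req#3 t=2ms (window 0): ALLOW
  req#4 t=3ms (window 0): ALLOW
  req#5 t=4ms (window 0): DENY
  req#6 t=5ms (window 0): DENY
  req#7 t=6ms (window 0): DENY
  req#8 t=7ms (window 0): DENY
  req#9 t=8ms (window 1): ALLOW
  req#10 t=9ms (window 1): ALLOW
  req#11 t=10ms (window 1): ALLOW
  req#12 t=12ms (window 1): ALLOW
  req#13 t=13ms (window 1): DENY
  req#14 t=14ms (window 1): DENY
  req#15 t=15ms (window 1): DENY
  req#16 t=16ms (window 2): ALLOW
  req#17 t=17ms (window 2): ALLOW
  req#18 t=18ms (window 2): ALLOW
  req#19 t=19ms (window 2): ALLOW
  req#20 t=20ms (window 2): DENY
  req#21 t=21ms (window 2): DENY
  req#22 t=22ms (window 2): DENY
  req#23 t=23ms (window 2): DENY

Allowed counts by window: 4 4 4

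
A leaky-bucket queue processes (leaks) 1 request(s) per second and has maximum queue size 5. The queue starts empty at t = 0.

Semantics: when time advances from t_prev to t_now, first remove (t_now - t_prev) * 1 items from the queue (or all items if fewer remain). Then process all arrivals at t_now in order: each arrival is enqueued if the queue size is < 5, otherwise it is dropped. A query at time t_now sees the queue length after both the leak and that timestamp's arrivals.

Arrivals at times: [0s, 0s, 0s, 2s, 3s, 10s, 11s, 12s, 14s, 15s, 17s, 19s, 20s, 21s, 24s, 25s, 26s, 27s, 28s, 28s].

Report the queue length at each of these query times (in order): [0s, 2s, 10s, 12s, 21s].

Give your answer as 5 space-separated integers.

Answer: 3 2 1 1 1

Derivation:
Queue lengths at query times:
  query t=0s: backlog = 3
  query t=2s: backlog = 2
  query t=10s: backlog = 1
  query t=12s: backlog = 1
  query t=21s: backlog = 1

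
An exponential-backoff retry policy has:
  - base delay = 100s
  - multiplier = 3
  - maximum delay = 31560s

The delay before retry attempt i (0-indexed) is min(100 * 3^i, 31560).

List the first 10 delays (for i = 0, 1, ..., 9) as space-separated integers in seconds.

Answer: 100 300 900 2700 8100 24300 31560 31560 31560 31560

Derivation:
Computing each delay:
  i=0: min(100*3^0, 31560) = 100
  i=1: min(100*3^1, 31560) = 300
  i=2: min(100*3^2, 31560) = 900
  i=3: min(100*3^3, 31560) = 2700
  i=4: min(100*3^4, 31560) = 8100
  i=5: min(100*3^5, 31560) = 24300
  i=6: min(100*3^6, 31560) = 31560
  i=7: min(100*3^7, 31560) = 31560
  i=8: min(100*3^8, 31560) = 31560
  i=9: min(100*3^9, 31560) = 31560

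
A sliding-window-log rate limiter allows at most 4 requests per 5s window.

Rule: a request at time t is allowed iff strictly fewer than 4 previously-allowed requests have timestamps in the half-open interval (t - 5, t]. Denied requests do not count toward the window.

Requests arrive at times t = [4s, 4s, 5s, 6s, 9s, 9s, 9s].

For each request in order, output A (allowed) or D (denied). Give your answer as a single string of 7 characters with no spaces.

Answer: AAAAAAD

Derivation:
Tracking allowed requests in the window:
  req#1 t=4s: ALLOW
  req#2 t=4s: ALLOW
  req#3 t=5s: ALLOW
  req#4 t=6s: ALLOW
  req#5 t=9s: ALLOW
  req#6 t=9s: ALLOW
  req#7 t=9s: DENY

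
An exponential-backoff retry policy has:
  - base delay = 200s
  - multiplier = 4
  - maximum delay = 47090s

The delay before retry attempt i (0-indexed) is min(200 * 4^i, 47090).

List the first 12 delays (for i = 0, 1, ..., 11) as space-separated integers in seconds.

Answer: 200 800 3200 12800 47090 47090 47090 47090 47090 47090 47090 47090

Derivation:
Computing each delay:
  i=0: min(200*4^0, 47090) = 200
  i=1: min(200*4^1, 47090) = 800
  i=2: min(200*4^2, 47090) = 3200
  i=3: min(200*4^3, 47090) = 12800
  i=4: min(200*4^4, 47090) = 47090
  i=5: min(200*4^5, 47090) = 47090
  i=6: min(200*4^6, 47090) = 47090
  i=7: min(200*4^7, 47090) = 47090
  i=8: min(200*4^8, 47090) = 47090
  i=9: min(200*4^9, 47090) = 47090
  i=10: min(200*4^10, 47090) = 47090
  i=11: min(200*4^11, 47090) = 47090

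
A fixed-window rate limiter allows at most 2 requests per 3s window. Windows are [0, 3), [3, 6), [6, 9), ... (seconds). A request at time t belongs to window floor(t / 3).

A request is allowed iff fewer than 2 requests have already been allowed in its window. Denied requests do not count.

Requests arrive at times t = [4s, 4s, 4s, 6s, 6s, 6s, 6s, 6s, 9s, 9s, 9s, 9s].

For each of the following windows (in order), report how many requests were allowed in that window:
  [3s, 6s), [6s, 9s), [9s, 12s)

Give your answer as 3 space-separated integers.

Answer: 2 2 2

Derivation:
Processing requests:
  req#1 t=4s (window 1): ALLOW
  req#2 t=4s (window 1): ALLOW
  req#3 t=4s (window 1): DENY
  req#4 t=6s (window 2): ALLOW
  req#5 t=6s (window 2): ALLOW
  req#6 t=6s (window 2): DENY
  req#7 t=6s (window 2): DENY
  req#8 t=6s (window 2): DENY
  req#9 t=9s (window 3): ALLOW
  req#10 t=9s (window 3): ALLOW
  req#11 t=9s (window 3): DENY
  req#12 t=9s (window 3): DENY

Allowed counts by window: 2 2 2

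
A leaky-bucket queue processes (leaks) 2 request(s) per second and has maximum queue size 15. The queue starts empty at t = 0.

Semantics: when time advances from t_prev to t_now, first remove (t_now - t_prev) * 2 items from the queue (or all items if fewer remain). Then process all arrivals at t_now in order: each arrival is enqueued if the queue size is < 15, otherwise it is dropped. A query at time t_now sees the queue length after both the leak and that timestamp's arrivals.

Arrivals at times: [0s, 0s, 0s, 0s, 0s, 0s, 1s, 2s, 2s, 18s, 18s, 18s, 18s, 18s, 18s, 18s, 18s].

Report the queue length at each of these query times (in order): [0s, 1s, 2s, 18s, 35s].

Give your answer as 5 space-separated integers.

Answer: 6 5 5 8 0

Derivation:
Queue lengths at query times:
  query t=0s: backlog = 6
  query t=1s: backlog = 5
  query t=2s: backlog = 5
  query t=18s: backlog = 8
  query t=35s: backlog = 0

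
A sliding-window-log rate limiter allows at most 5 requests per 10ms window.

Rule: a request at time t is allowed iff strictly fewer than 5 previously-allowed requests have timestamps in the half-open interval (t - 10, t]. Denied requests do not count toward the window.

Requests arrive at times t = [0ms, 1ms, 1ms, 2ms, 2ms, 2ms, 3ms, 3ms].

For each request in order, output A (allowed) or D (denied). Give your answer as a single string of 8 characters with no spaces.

Answer: AAAAADDD

Derivation:
Tracking allowed requests in the window:
  req#1 t=0ms: ALLOW
  req#2 t=1ms: ALLOW
  req#3 t=1ms: ALLOW
  req#4 t=2ms: ALLOW
  req#5 t=2ms: ALLOW
  req#6 t=2ms: DENY
  req#7 t=3ms: DENY
  req#8 t=3ms: DENY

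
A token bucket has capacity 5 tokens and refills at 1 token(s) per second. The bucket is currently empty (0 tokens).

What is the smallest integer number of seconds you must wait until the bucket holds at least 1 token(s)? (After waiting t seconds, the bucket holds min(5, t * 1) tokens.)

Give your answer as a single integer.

Need t * 1 >= 1, so t >= 1/1.
Smallest integer t = ceil(1/1) = 1.

Answer: 1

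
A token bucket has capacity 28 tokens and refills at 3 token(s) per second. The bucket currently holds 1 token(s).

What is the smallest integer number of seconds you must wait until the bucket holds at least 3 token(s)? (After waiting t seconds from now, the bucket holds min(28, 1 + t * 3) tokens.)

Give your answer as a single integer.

Answer: 1

Derivation:
Need 1 + t * 3 >= 3, so t >= 2/3.
Smallest integer t = ceil(2/3) = 1.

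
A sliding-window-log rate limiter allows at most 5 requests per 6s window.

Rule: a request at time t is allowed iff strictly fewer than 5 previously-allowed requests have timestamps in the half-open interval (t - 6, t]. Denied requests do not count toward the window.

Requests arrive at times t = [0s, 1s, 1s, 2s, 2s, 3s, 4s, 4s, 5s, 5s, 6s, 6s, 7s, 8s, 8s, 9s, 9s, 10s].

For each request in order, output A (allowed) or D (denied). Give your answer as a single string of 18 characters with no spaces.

Tracking allowed requests in the window:
  req#1 t=0s: ALLOW
  req#2 t=1s: ALLOW
  req#3 t=1s: ALLOW
  req#4 t=2s: ALLOW
  req#5 t=2s: ALLOW
  req#6 t=3s: DENY
  req#7 t=4s: DENY
  req#8 t=4s: DENY
  req#9 t=5s: DENY
  req#10 t=5s: DENY
  req#11 t=6s: ALLOW
  req#12 t=6s: DENY
  req#13 t=7s: ALLOW
  req#14 t=8s: ALLOW
  req#15 t=8s: ALLOW
  req#16 t=9s: ALLOW
  req#17 t=9s: DENY
  req#18 t=10s: DENY

Answer: AAAAADDDDDADAAAADD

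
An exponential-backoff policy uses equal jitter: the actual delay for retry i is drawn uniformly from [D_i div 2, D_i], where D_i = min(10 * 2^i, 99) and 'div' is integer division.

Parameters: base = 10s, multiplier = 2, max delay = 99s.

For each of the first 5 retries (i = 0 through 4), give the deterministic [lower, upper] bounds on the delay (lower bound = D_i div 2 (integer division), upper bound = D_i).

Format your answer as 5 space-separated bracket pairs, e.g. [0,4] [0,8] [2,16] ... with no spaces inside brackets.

Answer: [5,10] [10,20] [20,40] [40,80] [49,99]

Derivation:
Computing bounds per retry:
  i=0: D_i=min(10*2^0,99)=10, bounds=[5,10]
  i=1: D_i=min(10*2^1,99)=20, bounds=[10,20]
  i=2: D_i=min(10*2^2,99)=40, bounds=[20,40]
  i=3: D_i=min(10*2^3,99)=80, bounds=[40,80]
  i=4: D_i=min(10*2^4,99)=99, bounds=[49,99]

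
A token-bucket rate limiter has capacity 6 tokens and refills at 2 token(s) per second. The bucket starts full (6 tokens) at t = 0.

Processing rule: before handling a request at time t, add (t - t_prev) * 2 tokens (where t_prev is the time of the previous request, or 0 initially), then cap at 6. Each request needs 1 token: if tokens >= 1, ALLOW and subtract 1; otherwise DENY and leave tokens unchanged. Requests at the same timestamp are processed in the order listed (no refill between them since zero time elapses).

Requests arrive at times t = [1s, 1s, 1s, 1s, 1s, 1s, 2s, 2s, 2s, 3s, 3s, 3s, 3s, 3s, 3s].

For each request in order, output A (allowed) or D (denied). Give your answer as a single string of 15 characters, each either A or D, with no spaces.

Answer: AAAAAAAADAADDDD

Derivation:
Simulating step by step:
  req#1 t=1s: ALLOW
  req#2 t=1s: ALLOW
  req#3 t=1s: ALLOW
  req#4 t=1s: ALLOW
  req#5 t=1s: ALLOW
  req#6 t=1s: ALLOW
  req#7 t=2s: ALLOW
  req#8 t=2s: ALLOW
  req#9 t=2s: DENY
  req#10 t=3s: ALLOW
  req#11 t=3s: ALLOW
  req#12 t=3s: DENY
  req#13 t=3s: DENY
  req#14 t=3s: DENY
  req#15 t=3s: DENY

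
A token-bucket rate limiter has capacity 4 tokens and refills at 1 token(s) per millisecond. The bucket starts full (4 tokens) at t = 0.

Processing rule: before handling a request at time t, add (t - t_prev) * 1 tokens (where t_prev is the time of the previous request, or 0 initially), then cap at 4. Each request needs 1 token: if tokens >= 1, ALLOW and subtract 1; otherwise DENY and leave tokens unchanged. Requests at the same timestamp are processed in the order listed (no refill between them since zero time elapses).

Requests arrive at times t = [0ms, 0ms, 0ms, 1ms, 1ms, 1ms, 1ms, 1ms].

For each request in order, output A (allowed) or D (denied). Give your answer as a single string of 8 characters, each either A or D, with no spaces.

Answer: AAAAADDD

Derivation:
Simulating step by step:
  req#1 t=0ms: ALLOW
  req#2 t=0ms: ALLOW
  req#3 t=0ms: ALLOW
  req#4 t=1ms: ALLOW
  req#5 t=1ms: ALLOW
  req#6 t=1ms: DENY
  req#7 t=1ms: DENY
  req#8 t=1ms: DENY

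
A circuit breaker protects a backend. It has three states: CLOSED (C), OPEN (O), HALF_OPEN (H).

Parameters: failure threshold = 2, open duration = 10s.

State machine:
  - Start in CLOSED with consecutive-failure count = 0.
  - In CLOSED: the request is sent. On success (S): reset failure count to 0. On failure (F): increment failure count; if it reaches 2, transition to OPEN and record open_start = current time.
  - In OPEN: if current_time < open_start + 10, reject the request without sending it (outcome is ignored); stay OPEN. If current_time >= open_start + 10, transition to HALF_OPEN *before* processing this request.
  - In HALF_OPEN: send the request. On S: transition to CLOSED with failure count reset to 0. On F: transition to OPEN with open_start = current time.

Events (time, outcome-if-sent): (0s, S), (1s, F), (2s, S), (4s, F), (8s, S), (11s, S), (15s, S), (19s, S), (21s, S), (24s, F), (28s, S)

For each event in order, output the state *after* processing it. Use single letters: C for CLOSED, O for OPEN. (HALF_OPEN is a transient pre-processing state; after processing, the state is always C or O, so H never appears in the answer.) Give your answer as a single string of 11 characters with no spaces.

Answer: CCCCCCCCCCC

Derivation:
State after each event:
  event#1 t=0s outcome=S: state=CLOSED
  event#2 t=1s outcome=F: state=CLOSED
  event#3 t=2s outcome=S: state=CLOSED
  event#4 t=4s outcome=F: state=CLOSED
  event#5 t=8s outcome=S: state=CLOSED
  event#6 t=11s outcome=S: state=CLOSED
  event#7 t=15s outcome=S: state=CLOSED
  event#8 t=19s outcome=S: state=CLOSED
  event#9 t=21s outcome=S: state=CLOSED
  event#10 t=24s outcome=F: state=CLOSED
  event#11 t=28s outcome=S: state=CLOSED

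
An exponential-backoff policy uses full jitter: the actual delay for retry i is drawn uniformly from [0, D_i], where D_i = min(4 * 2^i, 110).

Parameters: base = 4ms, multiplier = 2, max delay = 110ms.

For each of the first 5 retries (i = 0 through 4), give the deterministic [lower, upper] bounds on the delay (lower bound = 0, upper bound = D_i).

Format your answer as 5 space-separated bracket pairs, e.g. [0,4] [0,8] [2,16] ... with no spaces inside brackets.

Computing bounds per retry:
  i=0: D_i=min(4*2^0,110)=4, bounds=[0,4]
  i=1: D_i=min(4*2^1,110)=8, bounds=[0,8]
  i=2: D_i=min(4*2^2,110)=16, bounds=[0,16]
  i=3: D_i=min(4*2^3,110)=32, bounds=[0,32]
  i=4: D_i=min(4*2^4,110)=64, bounds=[0,64]

Answer: [0,4] [0,8] [0,16] [0,32] [0,64]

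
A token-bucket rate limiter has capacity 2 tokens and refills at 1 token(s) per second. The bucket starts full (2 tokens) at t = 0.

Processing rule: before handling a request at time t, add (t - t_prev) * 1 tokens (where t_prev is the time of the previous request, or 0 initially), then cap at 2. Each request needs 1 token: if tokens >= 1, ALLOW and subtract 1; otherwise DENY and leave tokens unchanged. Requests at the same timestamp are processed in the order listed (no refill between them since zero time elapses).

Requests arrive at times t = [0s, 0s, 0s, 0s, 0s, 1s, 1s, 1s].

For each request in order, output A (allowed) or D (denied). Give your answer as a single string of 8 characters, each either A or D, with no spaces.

Simulating step by step:
  req#1 t=0s: ALLOW
  req#2 t=0s: ALLOW
  req#3 t=0s: DENY
  req#4 t=0s: DENY
  req#5 t=0s: DENY
  req#6 t=1s: ALLOW
  req#7 t=1s: DENY
  req#8 t=1s: DENY

Answer: AADDDADD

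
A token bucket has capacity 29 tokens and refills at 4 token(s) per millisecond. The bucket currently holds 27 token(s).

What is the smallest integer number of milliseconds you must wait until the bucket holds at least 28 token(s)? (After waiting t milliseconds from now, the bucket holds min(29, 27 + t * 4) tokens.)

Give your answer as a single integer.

Need 27 + t * 4 >= 28, so t >= 1/4.
Smallest integer t = ceil(1/4) = 1.

Answer: 1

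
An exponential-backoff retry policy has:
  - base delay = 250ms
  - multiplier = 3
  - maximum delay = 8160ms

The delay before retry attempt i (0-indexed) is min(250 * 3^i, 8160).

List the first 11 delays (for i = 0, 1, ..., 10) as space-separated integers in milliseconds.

Answer: 250 750 2250 6750 8160 8160 8160 8160 8160 8160 8160

Derivation:
Computing each delay:
  i=0: min(250*3^0, 8160) = 250
  i=1: min(250*3^1, 8160) = 750
  i=2: min(250*3^2, 8160) = 2250
  i=3: min(250*3^3, 8160) = 6750
  i=4: min(250*3^4, 8160) = 8160
  i=5: min(250*3^5, 8160) = 8160
  i=6: min(250*3^6, 8160) = 8160
  i=7: min(250*3^7, 8160) = 8160
  i=8: min(250*3^8, 8160) = 8160
  i=9: min(250*3^9, 8160) = 8160
  i=10: min(250*3^10, 8160) = 8160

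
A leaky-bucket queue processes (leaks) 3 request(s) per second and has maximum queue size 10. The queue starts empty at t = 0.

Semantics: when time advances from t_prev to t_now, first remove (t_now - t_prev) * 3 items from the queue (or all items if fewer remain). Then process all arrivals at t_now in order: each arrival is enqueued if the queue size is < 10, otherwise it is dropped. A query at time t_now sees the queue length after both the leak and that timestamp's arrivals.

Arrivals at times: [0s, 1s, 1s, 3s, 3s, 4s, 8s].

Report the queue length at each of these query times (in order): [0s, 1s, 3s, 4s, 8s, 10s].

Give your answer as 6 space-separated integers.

Queue lengths at query times:
  query t=0s: backlog = 1
  query t=1s: backlog = 2
  query t=3s: backlog = 2
  query t=4s: backlog = 1
  query t=8s: backlog = 1
  query t=10s: backlog = 0

Answer: 1 2 2 1 1 0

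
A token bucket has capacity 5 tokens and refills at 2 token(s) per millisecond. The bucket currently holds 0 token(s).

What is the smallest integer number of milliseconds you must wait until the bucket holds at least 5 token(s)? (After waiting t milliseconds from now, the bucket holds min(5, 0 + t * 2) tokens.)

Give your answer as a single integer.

Need 0 + t * 2 >= 5, so t >= 5/2.
Smallest integer t = ceil(5/2) = 3.

Answer: 3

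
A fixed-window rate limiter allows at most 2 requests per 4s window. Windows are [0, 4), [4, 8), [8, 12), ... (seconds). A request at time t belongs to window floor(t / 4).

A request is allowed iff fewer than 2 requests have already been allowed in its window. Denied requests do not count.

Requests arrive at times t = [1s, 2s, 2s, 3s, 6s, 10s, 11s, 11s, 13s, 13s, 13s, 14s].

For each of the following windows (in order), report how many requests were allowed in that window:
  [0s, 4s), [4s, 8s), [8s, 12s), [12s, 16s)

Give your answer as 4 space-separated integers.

Processing requests:
  req#1 t=1s (window 0): ALLOW
  req#2 t=2s (window 0): ALLOW
  req#3 t=2s (window 0): DENY
  req#4 t=3s (window 0): DENY
  req#5 t=6s (window 1): ALLOW
  req#6 t=10s (window 2): ALLOW
  req#7 t=11s (window 2): ALLOW
  req#8 t=11s (window 2): DENY
  req#9 t=13s (window 3): ALLOW
  req#10 t=13s (window 3): ALLOW
  req#11 t=13s (window 3): DENY
  req#12 t=14s (window 3): DENY

Allowed counts by window: 2 1 2 2

Answer: 2 1 2 2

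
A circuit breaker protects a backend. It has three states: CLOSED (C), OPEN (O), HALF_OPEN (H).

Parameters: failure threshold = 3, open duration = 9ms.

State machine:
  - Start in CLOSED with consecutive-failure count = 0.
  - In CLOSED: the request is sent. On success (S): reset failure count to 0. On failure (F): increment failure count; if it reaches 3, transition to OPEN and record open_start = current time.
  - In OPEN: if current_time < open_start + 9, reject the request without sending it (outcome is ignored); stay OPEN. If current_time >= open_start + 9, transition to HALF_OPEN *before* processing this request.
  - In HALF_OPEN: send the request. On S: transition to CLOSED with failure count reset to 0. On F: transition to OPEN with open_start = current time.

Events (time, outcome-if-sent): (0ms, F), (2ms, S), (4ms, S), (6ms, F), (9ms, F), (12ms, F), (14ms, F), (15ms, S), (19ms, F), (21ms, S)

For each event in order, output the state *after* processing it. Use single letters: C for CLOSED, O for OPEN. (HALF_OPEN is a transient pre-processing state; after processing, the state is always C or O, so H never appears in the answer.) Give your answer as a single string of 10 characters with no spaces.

State after each event:
  event#1 t=0ms outcome=F: state=CLOSED
  event#2 t=2ms outcome=S: state=CLOSED
  event#3 t=4ms outcome=S: state=CLOSED
  event#4 t=6ms outcome=F: state=CLOSED
  event#5 t=9ms outcome=F: state=CLOSED
  event#6 t=12ms outcome=F: state=OPEN
  event#7 t=14ms outcome=F: state=OPEN
  event#8 t=15ms outcome=S: state=OPEN
  event#9 t=19ms outcome=F: state=OPEN
  event#10 t=21ms outcome=S: state=CLOSED

Answer: CCCCCOOOOC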